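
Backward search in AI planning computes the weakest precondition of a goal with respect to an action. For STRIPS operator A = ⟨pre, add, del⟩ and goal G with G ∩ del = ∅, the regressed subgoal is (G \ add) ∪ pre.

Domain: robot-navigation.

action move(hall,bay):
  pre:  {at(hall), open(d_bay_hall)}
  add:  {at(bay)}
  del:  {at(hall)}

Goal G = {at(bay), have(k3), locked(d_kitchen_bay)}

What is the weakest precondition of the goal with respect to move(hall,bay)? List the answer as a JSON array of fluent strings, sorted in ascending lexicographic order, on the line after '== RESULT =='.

Compute (G \ add) ∪ pre:
  G ∩ del = {}  (empty — regression defined)
  G \ add = {at(bay), have(k3), locked(d_kitchen_bay)} \ {at(bay)} = {have(k3), locked(d_kitchen_bay)}
  ∪ pre   = {have(k3), locked(d_kitchen_bay)} ∪ {at(hall), open(d_bay_hall)}
          = {at(hall), have(k3), locked(d_kitchen_bay), open(d_bay_hall)}

== RESULT ==
["at(hall)", "have(k3)", "locked(d_kitchen_bay)", "open(d_bay_hall)"]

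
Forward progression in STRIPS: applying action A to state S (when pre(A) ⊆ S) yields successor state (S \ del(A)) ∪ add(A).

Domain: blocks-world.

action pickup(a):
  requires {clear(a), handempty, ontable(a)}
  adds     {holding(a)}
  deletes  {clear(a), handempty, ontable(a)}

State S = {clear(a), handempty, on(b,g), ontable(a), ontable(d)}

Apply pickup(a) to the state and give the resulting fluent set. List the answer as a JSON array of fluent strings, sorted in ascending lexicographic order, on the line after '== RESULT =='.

Progress:
  pre ⊆ S: {clear(a), handempty, ontable(a)} ⊆ S  — applicable
  S \ del = {on(b,g), ontable(d)}
  ∪ add   = {holding(a), on(b,g), ontable(d)}

== RESULT ==
["holding(a)", "on(b,g)", "ontable(d)"]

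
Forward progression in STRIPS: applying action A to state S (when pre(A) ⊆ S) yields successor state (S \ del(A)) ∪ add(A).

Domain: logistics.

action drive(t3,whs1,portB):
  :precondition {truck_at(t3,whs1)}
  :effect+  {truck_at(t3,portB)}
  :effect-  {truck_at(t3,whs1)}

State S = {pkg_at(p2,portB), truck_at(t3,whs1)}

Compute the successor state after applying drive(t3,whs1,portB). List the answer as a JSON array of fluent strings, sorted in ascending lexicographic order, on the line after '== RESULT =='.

Compute (S \ del) ∪ add:
  pre ⊆ S: {truck_at(t3,whs1)} ⊆ S  — applicable
  S \ del = {pkg_at(p2,portB)}
  ∪ add   = {pkg_at(p2,portB), truck_at(t3,portB)}

== RESULT ==
["pkg_at(p2,portB)", "truck_at(t3,portB)"]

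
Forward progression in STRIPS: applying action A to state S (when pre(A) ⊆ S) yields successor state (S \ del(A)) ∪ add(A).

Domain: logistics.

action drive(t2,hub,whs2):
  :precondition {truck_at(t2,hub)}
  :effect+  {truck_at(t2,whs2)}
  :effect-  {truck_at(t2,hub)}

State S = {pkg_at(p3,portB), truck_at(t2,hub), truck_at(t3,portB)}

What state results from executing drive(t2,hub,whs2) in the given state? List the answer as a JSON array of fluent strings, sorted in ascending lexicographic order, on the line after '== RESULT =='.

Progress:
  pre ⊆ S: {truck_at(t2,hub)} ⊆ S  — applicable
  S \ del = {pkg_at(p3,portB), truck_at(t3,portB)}
  ∪ add   = {pkg_at(p3,portB), truck_at(t2,whs2), truck_at(t3,portB)}

== RESULT ==
["pkg_at(p3,portB)", "truck_at(t2,whs2)", "truck_at(t3,portB)"]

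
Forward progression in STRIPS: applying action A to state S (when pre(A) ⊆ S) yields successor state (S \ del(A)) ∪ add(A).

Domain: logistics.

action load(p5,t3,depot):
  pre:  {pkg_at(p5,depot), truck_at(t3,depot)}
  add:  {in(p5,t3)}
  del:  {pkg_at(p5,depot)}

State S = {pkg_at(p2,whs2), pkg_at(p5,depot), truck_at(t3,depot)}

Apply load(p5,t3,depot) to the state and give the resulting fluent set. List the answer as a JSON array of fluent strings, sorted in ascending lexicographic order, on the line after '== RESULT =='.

Compute (S \ del) ∪ add:
  pre ⊆ S: {pkg_at(p5,depot), truck_at(t3,depot)} ⊆ S  — applicable
  S \ del = {pkg_at(p2,whs2), truck_at(t3,depot)}
  ∪ add   = {in(p5,t3), pkg_at(p2,whs2), truck_at(t3,depot)}

== RESULT ==
["in(p5,t3)", "pkg_at(p2,whs2)", "truck_at(t3,depot)"]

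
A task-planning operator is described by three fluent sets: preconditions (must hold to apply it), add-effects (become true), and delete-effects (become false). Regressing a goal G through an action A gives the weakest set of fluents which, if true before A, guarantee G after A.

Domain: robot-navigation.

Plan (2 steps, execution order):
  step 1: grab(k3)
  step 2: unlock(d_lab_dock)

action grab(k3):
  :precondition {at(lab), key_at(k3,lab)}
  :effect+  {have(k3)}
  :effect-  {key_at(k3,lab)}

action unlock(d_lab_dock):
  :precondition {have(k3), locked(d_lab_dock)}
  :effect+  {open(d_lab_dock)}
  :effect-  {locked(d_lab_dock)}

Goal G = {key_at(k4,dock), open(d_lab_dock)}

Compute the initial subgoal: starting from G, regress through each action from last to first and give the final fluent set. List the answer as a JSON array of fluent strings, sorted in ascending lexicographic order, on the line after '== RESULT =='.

Work backward from the goal:
  through step 2 (unlock(d_lab_dock)): drop {open(d_lab_dock)}, keep {key_at(k4,dock)}, require {have(k3), locked(d_lab_dock)}
    → {have(k3), key_at(k4,dock), locked(d_lab_dock)}
  through step 1 (grab(k3)): drop {have(k3)}, keep {key_at(k4,dock), locked(d_lab_dock)}, require {at(lab), key_at(k3,lab)}
    → {at(lab), key_at(k3,lab), key_at(k4,dock), locked(d_lab_dock)}

== RESULT ==
["at(lab)", "key_at(k3,lab)", "key_at(k4,dock)", "locked(d_lab_dock)"]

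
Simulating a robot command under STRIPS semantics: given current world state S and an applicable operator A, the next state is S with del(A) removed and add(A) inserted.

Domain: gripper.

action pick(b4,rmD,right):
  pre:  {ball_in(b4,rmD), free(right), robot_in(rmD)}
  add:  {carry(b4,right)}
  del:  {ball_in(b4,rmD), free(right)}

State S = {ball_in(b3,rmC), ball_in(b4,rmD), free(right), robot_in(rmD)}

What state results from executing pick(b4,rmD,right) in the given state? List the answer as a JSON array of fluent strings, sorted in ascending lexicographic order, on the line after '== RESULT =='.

Compute (S \ del) ∪ add:
  pre ⊆ S: {ball_in(b4,rmD), free(right), robot_in(rmD)} ⊆ S  — applicable
  S \ del = {ball_in(b3,rmC), robot_in(rmD)}
  ∪ add   = {ball_in(b3,rmC), carry(b4,right), robot_in(rmD)}

== RESULT ==
["ball_in(b3,rmC)", "carry(b4,right)", "robot_in(rmD)"]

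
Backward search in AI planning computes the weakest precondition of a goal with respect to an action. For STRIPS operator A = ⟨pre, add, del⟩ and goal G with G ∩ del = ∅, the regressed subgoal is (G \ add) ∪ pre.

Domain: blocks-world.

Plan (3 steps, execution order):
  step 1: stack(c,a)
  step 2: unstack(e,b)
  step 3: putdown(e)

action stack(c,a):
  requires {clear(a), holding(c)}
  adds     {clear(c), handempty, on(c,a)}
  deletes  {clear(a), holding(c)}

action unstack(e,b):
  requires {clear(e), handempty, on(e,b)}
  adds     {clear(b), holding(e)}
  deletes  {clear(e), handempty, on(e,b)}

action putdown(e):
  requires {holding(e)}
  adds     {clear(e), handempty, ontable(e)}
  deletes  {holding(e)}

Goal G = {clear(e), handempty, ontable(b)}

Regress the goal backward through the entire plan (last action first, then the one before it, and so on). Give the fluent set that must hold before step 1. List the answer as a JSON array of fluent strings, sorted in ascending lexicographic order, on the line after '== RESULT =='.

Regress step by step:
  through step 3 (putdown(e)): drop {clear(e), handempty}, keep {ontable(b)}, require {holding(e)}
    → {holding(e), ontable(b)}
  through step 2 (unstack(e,b)): drop {holding(e)}, keep {ontable(b)}, require {clear(e), handempty, on(e,b)}
    → {clear(e), handempty, on(e,b), ontable(b)}
  through step 1 (stack(c,a)): drop {handempty}, keep {clear(e), on(e,b), ontable(b)}, require {clear(a), holding(c)}
    → {clear(a), clear(e), holding(c), on(e,b), ontable(b)}

== RESULT ==
["clear(a)", "clear(e)", "holding(c)", "on(e,b)", "ontable(b)"]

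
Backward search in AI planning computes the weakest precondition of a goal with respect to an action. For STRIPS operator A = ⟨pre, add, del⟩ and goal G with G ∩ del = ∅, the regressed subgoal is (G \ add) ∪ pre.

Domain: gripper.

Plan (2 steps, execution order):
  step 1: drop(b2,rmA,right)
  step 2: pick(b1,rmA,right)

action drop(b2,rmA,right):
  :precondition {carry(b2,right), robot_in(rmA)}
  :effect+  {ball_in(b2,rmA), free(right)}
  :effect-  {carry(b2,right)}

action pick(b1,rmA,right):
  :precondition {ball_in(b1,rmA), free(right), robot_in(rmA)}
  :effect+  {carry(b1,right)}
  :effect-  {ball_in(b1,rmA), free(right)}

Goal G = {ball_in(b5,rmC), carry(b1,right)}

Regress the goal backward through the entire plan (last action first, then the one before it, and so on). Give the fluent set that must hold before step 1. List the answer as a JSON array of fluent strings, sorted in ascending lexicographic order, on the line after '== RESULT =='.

Work backward from the goal:
  through step 2 (pick(b1,rmA,right)): drop {carry(b1,right)}, keep {ball_in(b5,rmC)}, require {ball_in(b1,rmA), free(right), robot_in(rmA)}
    → {ball_in(b1,rmA), ball_in(b5,rmC), free(right), robot_in(rmA)}
  through step 1 (drop(b2,rmA,right)): drop {free(right)}, keep {ball_in(b1,rmA), ball_in(b5,rmC), robot_in(rmA)}, require {carry(b2,right), robot_in(rmA)}
    → {ball_in(b1,rmA), ball_in(b5,rmC), carry(b2,right), robot_in(rmA)}

== RESULT ==
["ball_in(b1,rmA)", "ball_in(b5,rmC)", "carry(b2,right)", "robot_in(rmA)"]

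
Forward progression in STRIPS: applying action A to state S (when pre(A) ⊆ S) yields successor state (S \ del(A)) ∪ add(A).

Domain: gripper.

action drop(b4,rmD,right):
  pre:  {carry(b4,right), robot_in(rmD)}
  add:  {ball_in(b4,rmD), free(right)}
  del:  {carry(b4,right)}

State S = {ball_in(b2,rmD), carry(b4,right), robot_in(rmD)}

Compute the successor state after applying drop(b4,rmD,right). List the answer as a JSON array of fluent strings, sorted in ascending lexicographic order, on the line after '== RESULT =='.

Progress:
  pre ⊆ S: {carry(b4,right), robot_in(rmD)} ⊆ S  — applicable
  S \ del = {ball_in(b2,rmD), robot_in(rmD)}
  ∪ add   = {ball_in(b2,rmD), ball_in(b4,rmD), free(right), robot_in(rmD)}

== RESULT ==
["ball_in(b2,rmD)", "ball_in(b4,rmD)", "free(right)", "robot_in(rmD)"]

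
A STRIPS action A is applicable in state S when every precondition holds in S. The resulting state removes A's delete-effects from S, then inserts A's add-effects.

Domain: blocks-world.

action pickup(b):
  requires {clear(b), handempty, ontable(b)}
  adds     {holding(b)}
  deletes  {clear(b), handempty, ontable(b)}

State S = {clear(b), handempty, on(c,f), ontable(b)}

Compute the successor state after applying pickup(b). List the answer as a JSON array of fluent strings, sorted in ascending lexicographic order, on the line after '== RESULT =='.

Progress:
  pre ⊆ S: {clear(b), handempty, ontable(b)} ⊆ S  — applicable
  S \ del = {on(c,f)}
  ∪ add   = {holding(b), on(c,f)}

== RESULT ==
["holding(b)", "on(c,f)"]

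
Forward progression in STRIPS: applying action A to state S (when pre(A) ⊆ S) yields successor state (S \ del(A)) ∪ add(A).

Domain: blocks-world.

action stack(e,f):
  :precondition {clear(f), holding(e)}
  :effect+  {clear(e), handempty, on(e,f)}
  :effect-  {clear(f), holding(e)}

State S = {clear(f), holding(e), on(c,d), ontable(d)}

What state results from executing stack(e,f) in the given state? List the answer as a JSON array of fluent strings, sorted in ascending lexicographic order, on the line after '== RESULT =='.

Progress:
  pre ⊆ S: {clear(f), holding(e)} ⊆ S  — applicable
  S \ del = {on(c,d), ontable(d)}
  ∪ add   = {clear(e), handempty, on(c,d), on(e,f), ontable(d)}

== RESULT ==
["clear(e)", "handempty", "on(c,d)", "on(e,f)", "ontable(d)"]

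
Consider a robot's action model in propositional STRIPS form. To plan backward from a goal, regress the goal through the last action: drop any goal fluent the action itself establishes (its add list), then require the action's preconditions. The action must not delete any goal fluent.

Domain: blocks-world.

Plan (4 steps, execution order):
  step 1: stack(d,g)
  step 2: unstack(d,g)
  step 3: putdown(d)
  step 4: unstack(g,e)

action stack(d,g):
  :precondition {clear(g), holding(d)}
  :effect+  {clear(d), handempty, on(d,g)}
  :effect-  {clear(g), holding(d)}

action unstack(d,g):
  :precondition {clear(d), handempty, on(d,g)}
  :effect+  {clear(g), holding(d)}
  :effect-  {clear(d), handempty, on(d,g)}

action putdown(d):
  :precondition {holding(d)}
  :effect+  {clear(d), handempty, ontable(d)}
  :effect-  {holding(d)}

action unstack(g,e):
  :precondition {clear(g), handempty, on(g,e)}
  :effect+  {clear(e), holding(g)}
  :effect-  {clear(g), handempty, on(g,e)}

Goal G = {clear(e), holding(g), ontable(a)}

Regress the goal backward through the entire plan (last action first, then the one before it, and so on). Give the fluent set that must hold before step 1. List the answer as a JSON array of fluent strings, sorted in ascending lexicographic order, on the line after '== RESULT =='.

Work backward from the goal:
  through step 4 (unstack(g,e)): drop {clear(e), holding(g)}, keep {ontable(a)}, require {clear(g), handempty, on(g,e)}
    → {clear(g), handempty, on(g,e), ontable(a)}
  through step 3 (putdown(d)): drop {handempty}, keep {clear(g), on(g,e), ontable(a)}, require {holding(d)}
    → {clear(g), holding(d), on(g,e), ontable(a)}
  through step 2 (unstack(d,g)): drop {clear(g), holding(d)}, keep {on(g,e), ontable(a)}, require {clear(d), handempty, on(d,g)}
    → {clear(d), handempty, on(d,g), on(g,e), ontable(a)}
  through step 1 (stack(d,g)): drop {clear(d), handempty, on(d,g)}, keep {on(g,e), ontable(a)}, require {clear(g), holding(d)}
    → {clear(g), holding(d), on(g,e), ontable(a)}

== RESULT ==
["clear(g)", "holding(d)", "on(g,e)", "ontable(a)"]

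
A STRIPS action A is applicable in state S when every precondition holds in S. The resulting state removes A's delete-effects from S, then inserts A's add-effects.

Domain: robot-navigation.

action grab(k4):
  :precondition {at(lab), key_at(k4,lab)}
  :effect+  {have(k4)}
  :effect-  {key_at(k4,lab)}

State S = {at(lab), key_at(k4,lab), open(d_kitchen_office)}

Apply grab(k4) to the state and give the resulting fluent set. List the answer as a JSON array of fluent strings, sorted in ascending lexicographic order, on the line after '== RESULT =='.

Progress:
  pre ⊆ S: {at(lab), key_at(k4,lab)} ⊆ S  — applicable
  S \ del = {at(lab), open(d_kitchen_office)}
  ∪ add   = {at(lab), have(k4), open(d_kitchen_office)}

== RESULT ==
["at(lab)", "have(k4)", "open(d_kitchen_office)"]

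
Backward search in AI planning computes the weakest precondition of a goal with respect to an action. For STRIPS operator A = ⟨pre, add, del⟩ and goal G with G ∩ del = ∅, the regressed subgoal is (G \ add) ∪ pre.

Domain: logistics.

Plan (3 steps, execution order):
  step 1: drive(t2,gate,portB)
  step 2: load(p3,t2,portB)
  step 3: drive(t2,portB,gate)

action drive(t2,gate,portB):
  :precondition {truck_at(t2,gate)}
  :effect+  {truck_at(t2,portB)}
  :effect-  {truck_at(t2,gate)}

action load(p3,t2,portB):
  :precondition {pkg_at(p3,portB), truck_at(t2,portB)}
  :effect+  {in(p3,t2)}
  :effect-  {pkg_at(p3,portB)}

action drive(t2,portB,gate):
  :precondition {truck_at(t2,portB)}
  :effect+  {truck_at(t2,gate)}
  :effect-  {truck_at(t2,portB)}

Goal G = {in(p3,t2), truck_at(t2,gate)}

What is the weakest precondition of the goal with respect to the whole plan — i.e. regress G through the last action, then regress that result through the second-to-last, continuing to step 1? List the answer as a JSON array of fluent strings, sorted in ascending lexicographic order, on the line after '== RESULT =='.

Work backward from the goal:
  through step 3 (drive(t2,portB,gate)): drop {truck_at(t2,gate)}, keep {in(p3,t2)}, require {truck_at(t2,portB)}
    → {in(p3,t2), truck_at(t2,portB)}
  through step 2 (load(p3,t2,portB)): drop {in(p3,t2)}, keep {truck_at(t2,portB)}, require {pkg_at(p3,portB), truck_at(t2,portB)}
    → {pkg_at(p3,portB), truck_at(t2,portB)}
  through step 1 (drive(t2,gate,portB)): drop {truck_at(t2,portB)}, keep {pkg_at(p3,portB)}, require {truck_at(t2,gate)}
    → {pkg_at(p3,portB), truck_at(t2,gate)}

== RESULT ==
["pkg_at(p3,portB)", "truck_at(t2,gate)"]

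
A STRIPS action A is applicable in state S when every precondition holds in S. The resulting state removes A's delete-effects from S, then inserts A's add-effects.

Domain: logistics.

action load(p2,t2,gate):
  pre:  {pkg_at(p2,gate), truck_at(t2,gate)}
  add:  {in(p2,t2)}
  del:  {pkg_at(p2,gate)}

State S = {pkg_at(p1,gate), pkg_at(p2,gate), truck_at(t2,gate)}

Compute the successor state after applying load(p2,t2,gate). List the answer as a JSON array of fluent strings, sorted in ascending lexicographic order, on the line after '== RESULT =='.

Progress:
  pre ⊆ S: {pkg_at(p2,gate), truck_at(t2,gate)} ⊆ S  — applicable
  S \ del = {pkg_at(p1,gate), truck_at(t2,gate)}
  ∪ add   = {in(p2,t2), pkg_at(p1,gate), truck_at(t2,gate)}

== RESULT ==
["in(p2,t2)", "pkg_at(p1,gate)", "truck_at(t2,gate)"]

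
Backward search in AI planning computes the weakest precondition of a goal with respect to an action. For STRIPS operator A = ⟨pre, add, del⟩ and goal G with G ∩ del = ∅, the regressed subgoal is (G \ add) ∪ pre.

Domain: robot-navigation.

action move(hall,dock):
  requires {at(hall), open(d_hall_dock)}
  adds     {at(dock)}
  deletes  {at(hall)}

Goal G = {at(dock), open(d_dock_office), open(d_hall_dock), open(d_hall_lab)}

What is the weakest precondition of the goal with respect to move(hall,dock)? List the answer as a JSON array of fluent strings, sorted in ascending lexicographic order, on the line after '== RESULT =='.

Regress:
  G ∩ del = {}  (empty — regression defined)
  G \ add = {at(dock), open(d_dock_office), open(d_hall_dock), open(d_hall_lab)} \ {at(dock)} = {open(d_dock_office), open(d_hall_dock), open(d_hall_lab)}
  ∪ pre   = {open(d_dock_office), open(d_hall_dock), open(d_hall_lab)} ∪ {at(hall), open(d_hall_dock)}
          = {at(hall), open(d_dock_office), open(d_hall_dock), open(d_hall_lab)}

== RESULT ==
["at(hall)", "open(d_dock_office)", "open(d_hall_dock)", "open(d_hall_lab)"]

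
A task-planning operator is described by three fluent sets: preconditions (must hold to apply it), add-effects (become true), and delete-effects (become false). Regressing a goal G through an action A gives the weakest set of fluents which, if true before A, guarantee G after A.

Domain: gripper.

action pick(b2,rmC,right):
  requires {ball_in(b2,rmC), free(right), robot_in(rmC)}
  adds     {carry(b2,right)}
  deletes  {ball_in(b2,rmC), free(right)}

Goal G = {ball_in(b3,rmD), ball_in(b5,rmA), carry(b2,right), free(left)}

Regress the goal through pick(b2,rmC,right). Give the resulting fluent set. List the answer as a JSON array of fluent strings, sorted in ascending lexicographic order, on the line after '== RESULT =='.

Compute (G \ add) ∪ pre:
  G ∩ del = {}  (empty — regression defined)
  G \ add = {ball_in(b3,rmD), ball_in(b5,rmA), carry(b2,right), free(left)} \ {carry(b2,right)} = {ball_in(b3,rmD), ball_in(b5,rmA), free(left)}
  ∪ pre   = {ball_in(b3,rmD), ball_in(b5,rmA), free(left)} ∪ {ball_in(b2,rmC), free(right), robot_in(rmC)}
          = {ball_in(b2,rmC), ball_in(b3,rmD), ball_in(b5,rmA), free(left), free(right), robot_in(rmC)}

== RESULT ==
["ball_in(b2,rmC)", "ball_in(b3,rmD)", "ball_in(b5,rmA)", "free(left)", "free(right)", "robot_in(rmC)"]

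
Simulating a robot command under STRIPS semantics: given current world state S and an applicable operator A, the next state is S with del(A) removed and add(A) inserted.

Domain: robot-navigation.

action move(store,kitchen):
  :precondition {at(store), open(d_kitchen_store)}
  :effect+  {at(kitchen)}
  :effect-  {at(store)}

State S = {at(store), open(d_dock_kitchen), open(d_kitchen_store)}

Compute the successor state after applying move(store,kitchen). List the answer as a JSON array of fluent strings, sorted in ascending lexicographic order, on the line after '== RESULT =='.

Progress:
  pre ⊆ S: {at(store), open(d_kitchen_store)} ⊆ S  — applicable
  S \ del = {open(d_dock_kitchen), open(d_kitchen_store)}
  ∪ add   = {at(kitchen), open(d_dock_kitchen), open(d_kitchen_store)}

== RESULT ==
["at(kitchen)", "open(d_dock_kitchen)", "open(d_kitchen_store)"]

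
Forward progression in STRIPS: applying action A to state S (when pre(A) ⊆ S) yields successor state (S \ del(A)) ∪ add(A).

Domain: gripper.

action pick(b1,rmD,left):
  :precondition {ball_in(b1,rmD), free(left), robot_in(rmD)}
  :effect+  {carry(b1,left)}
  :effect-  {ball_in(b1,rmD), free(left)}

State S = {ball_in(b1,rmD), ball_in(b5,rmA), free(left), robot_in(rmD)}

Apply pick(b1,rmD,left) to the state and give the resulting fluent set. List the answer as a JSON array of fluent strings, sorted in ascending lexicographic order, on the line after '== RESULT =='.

Compute (S \ del) ∪ add:
  pre ⊆ S: {ball_in(b1,rmD), free(left), robot_in(rmD)} ⊆ S  — applicable
  S \ del = {ball_in(b5,rmA), robot_in(rmD)}
  ∪ add   = {ball_in(b5,rmA), carry(b1,left), robot_in(rmD)}

== RESULT ==
["ball_in(b5,rmA)", "carry(b1,left)", "robot_in(rmD)"]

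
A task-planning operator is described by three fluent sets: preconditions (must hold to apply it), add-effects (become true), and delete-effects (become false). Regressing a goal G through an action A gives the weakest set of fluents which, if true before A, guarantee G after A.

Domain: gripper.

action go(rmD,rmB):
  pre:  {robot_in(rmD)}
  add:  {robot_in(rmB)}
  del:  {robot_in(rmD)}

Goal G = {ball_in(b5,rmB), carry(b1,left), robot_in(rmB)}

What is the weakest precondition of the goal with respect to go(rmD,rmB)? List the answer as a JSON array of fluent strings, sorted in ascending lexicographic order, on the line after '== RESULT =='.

Regress:
  G ∩ del = {}  (empty — regression defined)
  G \ add = {ball_in(b5,rmB), carry(b1,left), robot_in(rmB)} \ {robot_in(rmB)} = {ball_in(b5,rmB), carry(b1,left)}
  ∪ pre   = {ball_in(b5,rmB), carry(b1,left)} ∪ {robot_in(rmD)}
          = {ball_in(b5,rmB), carry(b1,left), robot_in(rmD)}

== RESULT ==
["ball_in(b5,rmB)", "carry(b1,left)", "robot_in(rmD)"]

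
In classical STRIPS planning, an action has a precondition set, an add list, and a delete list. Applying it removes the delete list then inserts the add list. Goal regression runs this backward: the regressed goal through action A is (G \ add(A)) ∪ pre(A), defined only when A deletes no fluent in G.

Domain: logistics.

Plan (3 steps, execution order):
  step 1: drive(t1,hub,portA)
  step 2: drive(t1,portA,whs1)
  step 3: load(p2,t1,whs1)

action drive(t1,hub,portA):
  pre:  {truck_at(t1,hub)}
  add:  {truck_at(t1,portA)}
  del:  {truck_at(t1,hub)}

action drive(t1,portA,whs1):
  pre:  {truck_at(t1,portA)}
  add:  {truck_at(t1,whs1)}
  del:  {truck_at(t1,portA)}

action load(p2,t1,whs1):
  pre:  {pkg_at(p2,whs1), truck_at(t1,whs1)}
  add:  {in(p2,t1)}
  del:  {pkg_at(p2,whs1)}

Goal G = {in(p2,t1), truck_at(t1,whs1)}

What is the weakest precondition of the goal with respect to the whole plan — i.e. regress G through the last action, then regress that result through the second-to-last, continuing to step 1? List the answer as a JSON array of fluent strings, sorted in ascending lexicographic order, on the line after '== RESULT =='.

Work backward from the goal:
  through step 3 (load(p2,t1,whs1)): drop {in(p2,t1)}, keep {truck_at(t1,whs1)}, require {pkg_at(p2,whs1), truck_at(t1,whs1)}
    → {pkg_at(p2,whs1), truck_at(t1,whs1)}
  through step 2 (drive(t1,portA,whs1)): drop {truck_at(t1,whs1)}, keep {pkg_at(p2,whs1)}, require {truck_at(t1,portA)}
    → {pkg_at(p2,whs1), truck_at(t1,portA)}
  through step 1 (drive(t1,hub,portA)): drop {truck_at(t1,portA)}, keep {pkg_at(p2,whs1)}, require {truck_at(t1,hub)}
    → {pkg_at(p2,whs1), truck_at(t1,hub)}

== RESULT ==
["pkg_at(p2,whs1)", "truck_at(t1,hub)"]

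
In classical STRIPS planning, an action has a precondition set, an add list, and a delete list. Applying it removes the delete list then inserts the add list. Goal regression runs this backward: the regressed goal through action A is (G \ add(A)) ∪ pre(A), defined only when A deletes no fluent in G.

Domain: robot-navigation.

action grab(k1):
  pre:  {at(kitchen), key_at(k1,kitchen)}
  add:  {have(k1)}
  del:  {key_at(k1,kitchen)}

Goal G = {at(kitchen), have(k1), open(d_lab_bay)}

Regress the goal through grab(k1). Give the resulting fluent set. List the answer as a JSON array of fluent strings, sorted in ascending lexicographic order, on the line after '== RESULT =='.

Regress:
  G ∩ del = {}  (empty — regression defined)
  G \ add = {at(kitchen), have(k1), open(d_lab_bay)} \ {have(k1)} = {at(kitchen), open(d_lab_bay)}
  ∪ pre   = {at(kitchen), open(d_lab_bay)} ∪ {at(kitchen), key_at(k1,kitchen)}
          = {at(kitchen), key_at(k1,kitchen), open(d_lab_bay)}

== RESULT ==
["at(kitchen)", "key_at(k1,kitchen)", "open(d_lab_bay)"]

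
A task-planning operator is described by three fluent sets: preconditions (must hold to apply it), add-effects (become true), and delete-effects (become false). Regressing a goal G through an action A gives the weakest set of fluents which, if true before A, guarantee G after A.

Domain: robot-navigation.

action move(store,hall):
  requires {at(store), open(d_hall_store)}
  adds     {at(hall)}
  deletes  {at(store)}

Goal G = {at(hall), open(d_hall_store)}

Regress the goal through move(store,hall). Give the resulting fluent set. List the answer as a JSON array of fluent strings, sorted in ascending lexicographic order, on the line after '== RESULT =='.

Compute (G \ add) ∪ pre:
  G ∩ del = {}  (empty — regression defined)
  G \ add = {at(hall), open(d_hall_store)} \ {at(hall)} = {open(d_hall_store)}
  ∪ pre   = {open(d_hall_store)} ∪ {at(store), open(d_hall_store)}
          = {at(store), open(d_hall_store)}

== RESULT ==
["at(store)", "open(d_hall_store)"]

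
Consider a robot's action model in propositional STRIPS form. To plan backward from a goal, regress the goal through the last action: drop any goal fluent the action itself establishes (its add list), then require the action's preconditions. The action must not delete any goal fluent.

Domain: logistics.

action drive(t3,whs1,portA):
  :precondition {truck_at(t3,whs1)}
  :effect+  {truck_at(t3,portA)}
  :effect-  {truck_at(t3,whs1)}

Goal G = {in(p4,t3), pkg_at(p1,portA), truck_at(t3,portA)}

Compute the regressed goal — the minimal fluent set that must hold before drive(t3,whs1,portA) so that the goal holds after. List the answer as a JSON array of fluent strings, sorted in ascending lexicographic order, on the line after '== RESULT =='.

Regress:
  G ∩ del = {}  (empty — regression defined)
  G \ add = {in(p4,t3), pkg_at(p1,portA), truck_at(t3,portA)} \ {truck_at(t3,portA)} = {in(p4,t3), pkg_at(p1,portA)}
  ∪ pre   = {in(p4,t3), pkg_at(p1,portA)} ∪ {truck_at(t3,whs1)}
          = {in(p4,t3), pkg_at(p1,portA), truck_at(t3,whs1)}

== RESULT ==
["in(p4,t3)", "pkg_at(p1,portA)", "truck_at(t3,whs1)"]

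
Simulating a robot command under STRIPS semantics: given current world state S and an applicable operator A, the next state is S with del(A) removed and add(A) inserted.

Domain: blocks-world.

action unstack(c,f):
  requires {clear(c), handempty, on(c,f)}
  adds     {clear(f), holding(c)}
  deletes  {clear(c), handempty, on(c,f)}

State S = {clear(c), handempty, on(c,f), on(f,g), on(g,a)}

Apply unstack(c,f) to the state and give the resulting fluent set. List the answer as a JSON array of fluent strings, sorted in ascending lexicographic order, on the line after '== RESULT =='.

Progress:
  pre ⊆ S: {clear(c), handempty, on(c,f)} ⊆ S  — applicable
  S \ del = {on(f,g), on(g,a)}
  ∪ add   = {clear(f), holding(c), on(f,g), on(g,a)}

== RESULT ==
["clear(f)", "holding(c)", "on(f,g)", "on(g,a)"]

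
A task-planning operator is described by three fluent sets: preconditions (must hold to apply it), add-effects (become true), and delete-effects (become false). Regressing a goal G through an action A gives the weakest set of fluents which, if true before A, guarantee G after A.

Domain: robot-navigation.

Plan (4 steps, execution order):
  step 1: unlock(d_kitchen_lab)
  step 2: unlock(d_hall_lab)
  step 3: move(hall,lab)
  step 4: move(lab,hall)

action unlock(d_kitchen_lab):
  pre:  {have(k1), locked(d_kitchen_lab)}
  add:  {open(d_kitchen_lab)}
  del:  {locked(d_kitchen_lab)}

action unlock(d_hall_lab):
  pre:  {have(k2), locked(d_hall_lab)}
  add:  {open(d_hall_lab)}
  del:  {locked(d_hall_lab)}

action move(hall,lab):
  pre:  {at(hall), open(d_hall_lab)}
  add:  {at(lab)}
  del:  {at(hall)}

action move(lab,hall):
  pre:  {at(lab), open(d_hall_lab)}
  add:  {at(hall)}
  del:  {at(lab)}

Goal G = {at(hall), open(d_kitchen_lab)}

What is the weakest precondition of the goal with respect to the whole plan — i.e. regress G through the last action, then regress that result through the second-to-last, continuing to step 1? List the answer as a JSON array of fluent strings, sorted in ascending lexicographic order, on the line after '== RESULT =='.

Regress step by step:
  through step 4 (move(lab,hall)): drop {at(hall)}, keep {open(d_kitchen_lab)}, require {at(lab), open(d_hall_lab)}
    → {at(lab), open(d_hall_lab), open(d_kitchen_lab)}
  through step 3 (move(hall,lab)): drop {at(lab)}, keep {open(d_hall_lab), open(d_kitchen_lab)}, require {at(hall), open(d_hall_lab)}
    → {at(hall), open(d_hall_lab), open(d_kitchen_lab)}
  through step 2 (unlock(d_hall_lab)): drop {open(d_hall_lab)}, keep {at(hall), open(d_kitchen_lab)}, require {have(k2), locked(d_hall_lab)}
    → {at(hall), have(k2), locked(d_hall_lab), open(d_kitchen_lab)}
  through step 1 (unlock(d_kitchen_lab)): drop {open(d_kitchen_lab)}, keep {at(hall), have(k2), locked(d_hall_lab)}, require {have(k1), locked(d_kitchen_lab)}
    → {at(hall), have(k1), have(k2), locked(d_hall_lab), locked(d_kitchen_lab)}

== RESULT ==
["at(hall)", "have(k1)", "have(k2)", "locked(d_hall_lab)", "locked(d_kitchen_lab)"]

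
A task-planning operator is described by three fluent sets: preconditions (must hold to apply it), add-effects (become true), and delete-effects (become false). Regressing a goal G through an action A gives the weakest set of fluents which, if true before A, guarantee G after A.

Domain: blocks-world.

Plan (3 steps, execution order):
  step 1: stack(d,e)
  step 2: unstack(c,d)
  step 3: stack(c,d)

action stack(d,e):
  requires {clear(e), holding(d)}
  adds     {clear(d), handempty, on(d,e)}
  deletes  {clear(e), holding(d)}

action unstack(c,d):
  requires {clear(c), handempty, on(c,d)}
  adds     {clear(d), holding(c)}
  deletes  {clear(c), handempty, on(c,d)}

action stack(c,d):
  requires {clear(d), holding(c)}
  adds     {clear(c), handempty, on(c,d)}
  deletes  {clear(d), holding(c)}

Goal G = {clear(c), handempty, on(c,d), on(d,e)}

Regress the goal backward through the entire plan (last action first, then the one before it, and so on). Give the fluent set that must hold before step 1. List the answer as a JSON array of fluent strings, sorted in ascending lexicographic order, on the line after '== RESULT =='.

Work backward from the goal:
  through step 3 (stack(c,d)): drop {clear(c), handempty, on(c,d)}, keep {on(d,e)}, require {clear(d), holding(c)}
    → {clear(d), holding(c), on(d,e)}
  through step 2 (unstack(c,d)): drop {clear(d), holding(c)}, keep {on(d,e)}, require {clear(c), handempty, on(c,d)}
    → {clear(c), handempty, on(c,d), on(d,e)}
  through step 1 (stack(d,e)): drop {handempty, on(d,e)}, keep {clear(c), on(c,d)}, require {clear(e), holding(d)}
    → {clear(c), clear(e), holding(d), on(c,d)}

== RESULT ==
["clear(c)", "clear(e)", "holding(d)", "on(c,d)"]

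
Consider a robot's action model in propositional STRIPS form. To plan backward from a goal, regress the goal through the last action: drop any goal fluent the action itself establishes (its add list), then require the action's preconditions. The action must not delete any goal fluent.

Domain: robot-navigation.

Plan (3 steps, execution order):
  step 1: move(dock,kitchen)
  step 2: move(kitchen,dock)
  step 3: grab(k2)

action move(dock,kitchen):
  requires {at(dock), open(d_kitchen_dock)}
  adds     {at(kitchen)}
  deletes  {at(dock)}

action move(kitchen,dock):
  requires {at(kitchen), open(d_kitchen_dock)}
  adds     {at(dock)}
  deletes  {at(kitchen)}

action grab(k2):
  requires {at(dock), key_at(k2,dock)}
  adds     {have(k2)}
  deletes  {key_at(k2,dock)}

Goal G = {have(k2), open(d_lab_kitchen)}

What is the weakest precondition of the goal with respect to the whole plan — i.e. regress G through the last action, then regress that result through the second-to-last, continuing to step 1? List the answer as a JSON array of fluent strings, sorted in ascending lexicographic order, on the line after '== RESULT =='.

Regress step by step:
  through step 3 (grab(k2)): drop {have(k2)}, keep {open(d_lab_kitchen)}, require {at(dock), key_at(k2,dock)}
    → {at(dock), key_at(k2,dock), open(d_lab_kitchen)}
  through step 2 (move(kitchen,dock)): drop {at(dock)}, keep {key_at(k2,dock), open(d_lab_kitchen)}, require {at(kitchen), open(d_kitchen_dock)}
    → {at(kitchen), key_at(k2,dock), open(d_kitchen_dock), open(d_lab_kitchen)}
  through step 1 (move(dock,kitchen)): drop {at(kitchen)}, keep {key_at(k2,dock), open(d_kitchen_dock), open(d_lab_kitchen)}, require {at(dock), open(d_kitchen_dock)}
    → {at(dock), key_at(k2,dock), open(d_kitchen_dock), open(d_lab_kitchen)}

== RESULT ==
["at(dock)", "key_at(k2,dock)", "open(d_kitchen_dock)", "open(d_lab_kitchen)"]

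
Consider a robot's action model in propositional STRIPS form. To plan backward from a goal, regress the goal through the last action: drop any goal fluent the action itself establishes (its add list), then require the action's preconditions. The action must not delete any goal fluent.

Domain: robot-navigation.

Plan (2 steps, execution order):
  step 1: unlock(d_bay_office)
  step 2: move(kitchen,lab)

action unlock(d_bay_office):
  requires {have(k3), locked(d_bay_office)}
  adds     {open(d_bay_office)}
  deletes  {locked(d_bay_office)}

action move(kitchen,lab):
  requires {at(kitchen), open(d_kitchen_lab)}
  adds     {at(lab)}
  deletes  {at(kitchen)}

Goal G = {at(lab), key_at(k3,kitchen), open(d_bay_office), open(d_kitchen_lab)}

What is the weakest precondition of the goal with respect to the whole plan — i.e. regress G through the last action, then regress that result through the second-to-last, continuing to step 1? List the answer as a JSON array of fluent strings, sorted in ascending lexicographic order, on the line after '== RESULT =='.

Regress step by step:
  through step 2 (move(kitchen,lab)): drop {at(lab)}, keep {key_at(k3,kitchen), open(d_bay_office), open(d_kitchen_lab)}, require {at(kitchen), open(d_kitchen_lab)}
    → {at(kitchen), key_at(k3,kitchen), open(d_bay_office), open(d_kitchen_lab)}
  through step 1 (unlock(d_bay_office)): drop {open(d_bay_office)}, keep {at(kitchen), key_at(k3,kitchen), open(d_kitchen_lab)}, require {have(k3), locked(d_bay_office)}
    → {at(kitchen), have(k3), key_at(k3,kitchen), locked(d_bay_office), open(d_kitchen_lab)}

== RESULT ==
["at(kitchen)", "have(k3)", "key_at(k3,kitchen)", "locked(d_bay_office)", "open(d_kitchen_lab)"]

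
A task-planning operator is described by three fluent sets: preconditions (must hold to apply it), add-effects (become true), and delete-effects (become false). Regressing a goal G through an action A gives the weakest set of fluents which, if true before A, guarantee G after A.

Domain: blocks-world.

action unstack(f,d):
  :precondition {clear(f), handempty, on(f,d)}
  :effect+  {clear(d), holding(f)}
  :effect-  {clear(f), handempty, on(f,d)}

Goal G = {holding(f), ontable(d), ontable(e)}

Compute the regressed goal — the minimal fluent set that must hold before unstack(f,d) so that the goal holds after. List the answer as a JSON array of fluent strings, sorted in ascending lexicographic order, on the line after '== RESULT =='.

Regress:
  G ∩ del = {}  (empty — regression defined)
  G \ add = {holding(f), ontable(d), ontable(e)} \ {clear(d), holding(f)} = {ontable(d), ontable(e)}
  ∪ pre   = {ontable(d), ontable(e)} ∪ {clear(f), handempty, on(f,d)}
          = {clear(f), handempty, on(f,d), ontable(d), ontable(e)}

== RESULT ==
["clear(f)", "handempty", "on(f,d)", "ontable(d)", "ontable(e)"]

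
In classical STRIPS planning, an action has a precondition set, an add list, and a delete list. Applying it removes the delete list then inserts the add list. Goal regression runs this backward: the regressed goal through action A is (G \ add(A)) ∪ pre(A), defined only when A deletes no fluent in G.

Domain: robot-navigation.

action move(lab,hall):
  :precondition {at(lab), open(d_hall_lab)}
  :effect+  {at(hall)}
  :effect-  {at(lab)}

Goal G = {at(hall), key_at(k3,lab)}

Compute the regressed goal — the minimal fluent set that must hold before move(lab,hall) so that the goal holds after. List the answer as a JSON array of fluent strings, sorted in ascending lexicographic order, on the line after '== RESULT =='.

Regress:
  G ∩ del = {}  (empty — regression defined)
  G \ add = {at(hall), key_at(k3,lab)} \ {at(hall)} = {key_at(k3,lab)}
  ∪ pre   = {key_at(k3,lab)} ∪ {at(lab), open(d_hall_lab)}
          = {at(lab), key_at(k3,lab), open(d_hall_lab)}

== RESULT ==
["at(lab)", "key_at(k3,lab)", "open(d_hall_lab)"]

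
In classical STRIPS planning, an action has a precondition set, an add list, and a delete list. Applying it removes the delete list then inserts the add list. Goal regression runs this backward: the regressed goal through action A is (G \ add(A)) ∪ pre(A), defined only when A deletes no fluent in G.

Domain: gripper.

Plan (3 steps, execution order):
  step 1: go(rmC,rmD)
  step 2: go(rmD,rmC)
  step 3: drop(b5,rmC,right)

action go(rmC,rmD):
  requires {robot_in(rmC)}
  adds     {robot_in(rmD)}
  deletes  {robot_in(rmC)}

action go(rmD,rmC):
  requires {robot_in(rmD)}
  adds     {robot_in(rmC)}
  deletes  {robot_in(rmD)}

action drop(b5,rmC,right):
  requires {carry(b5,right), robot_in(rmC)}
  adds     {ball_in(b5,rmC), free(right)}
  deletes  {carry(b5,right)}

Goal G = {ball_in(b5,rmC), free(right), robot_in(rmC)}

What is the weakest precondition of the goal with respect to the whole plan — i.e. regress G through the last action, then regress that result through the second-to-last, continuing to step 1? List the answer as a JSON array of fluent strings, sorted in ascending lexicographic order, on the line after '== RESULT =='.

Regress step by step:
  through step 3 (drop(b5,rmC,right)): drop {ball_in(b5,rmC), free(right)}, keep {robot_in(rmC)}, require {carry(b5,right), robot_in(rmC)}
    → {carry(b5,right), robot_in(rmC)}
  through step 2 (go(rmD,rmC)): drop {robot_in(rmC)}, keep {carry(b5,right)}, require {robot_in(rmD)}
    → {carry(b5,right), robot_in(rmD)}
  through step 1 (go(rmC,rmD)): drop {robot_in(rmD)}, keep {carry(b5,right)}, require {robot_in(rmC)}
    → {carry(b5,right), robot_in(rmC)}

== RESULT ==
["carry(b5,right)", "robot_in(rmC)"]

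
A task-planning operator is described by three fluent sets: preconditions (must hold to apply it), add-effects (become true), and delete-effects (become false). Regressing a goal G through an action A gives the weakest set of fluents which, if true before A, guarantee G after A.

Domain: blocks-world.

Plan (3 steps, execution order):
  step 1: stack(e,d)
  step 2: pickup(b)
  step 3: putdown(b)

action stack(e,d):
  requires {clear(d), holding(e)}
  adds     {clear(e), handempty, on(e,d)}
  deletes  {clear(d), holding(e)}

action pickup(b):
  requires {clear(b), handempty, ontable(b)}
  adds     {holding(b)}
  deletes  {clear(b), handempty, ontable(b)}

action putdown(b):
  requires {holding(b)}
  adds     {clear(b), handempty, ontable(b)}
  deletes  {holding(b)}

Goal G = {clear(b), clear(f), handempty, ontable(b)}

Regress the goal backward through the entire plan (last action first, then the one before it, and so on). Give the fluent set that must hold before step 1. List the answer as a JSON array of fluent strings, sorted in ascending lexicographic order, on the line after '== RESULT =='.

Work backward from the goal:
  through step 3 (putdown(b)): drop {clear(b), handempty, ontable(b)}, keep {clear(f)}, require {holding(b)}
    → {clear(f), holding(b)}
  through step 2 (pickup(b)): drop {holding(b)}, keep {clear(f)}, require {clear(b), handempty, ontable(b)}
    → {clear(b), clear(f), handempty, ontable(b)}
  through step 1 (stack(e,d)): drop {handempty}, keep {clear(b), clear(f), ontable(b)}, require {clear(d), holding(e)}
    → {clear(b), clear(d), clear(f), holding(e), ontable(b)}

== RESULT ==
["clear(b)", "clear(d)", "clear(f)", "holding(e)", "ontable(b)"]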